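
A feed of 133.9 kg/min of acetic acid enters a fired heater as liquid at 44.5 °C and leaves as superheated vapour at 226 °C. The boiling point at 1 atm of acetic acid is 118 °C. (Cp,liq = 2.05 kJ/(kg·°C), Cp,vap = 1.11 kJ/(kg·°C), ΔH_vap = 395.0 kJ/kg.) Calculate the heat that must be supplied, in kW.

Q = 1490 kW

liquid 44.5→118 °C: 150.67 kJ/kg
vaporisation at 118 °C: 395 kJ/kg
vapour 118→226 °C: 119.88 kJ/kg
Δh = 150.67 + 395 + 119.88 = 665.55 kJ/kg
Q = ṁ·Δh = 133.9 kg/min × 665.55 kJ/kg = 89118 kJ/min
|Q| = 1485.3 kW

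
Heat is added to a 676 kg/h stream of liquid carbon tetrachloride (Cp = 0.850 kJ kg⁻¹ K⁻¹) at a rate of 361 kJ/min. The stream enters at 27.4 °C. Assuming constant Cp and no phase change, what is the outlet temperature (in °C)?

T_out = 65.1 °C

Q = 361 kJ/min = 21660 kJ/h
ΔT = Q/(ṁ·Cp) = 21660/(676×0.850) = 37.696 K
T_out = 27.4 + 37.696 = 65.096 °C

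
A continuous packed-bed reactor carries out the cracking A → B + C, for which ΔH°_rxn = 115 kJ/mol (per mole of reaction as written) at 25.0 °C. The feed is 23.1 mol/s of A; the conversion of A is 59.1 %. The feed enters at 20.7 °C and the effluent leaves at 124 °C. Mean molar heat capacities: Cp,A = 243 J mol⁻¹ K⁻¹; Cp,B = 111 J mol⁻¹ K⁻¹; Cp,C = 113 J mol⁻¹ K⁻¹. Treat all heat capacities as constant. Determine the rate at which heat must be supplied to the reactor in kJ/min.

Q_in = 127000 kJ/min

Extent of reaction ξ = 0.591 × 23.1 = 13.652 mol/s
Reaction term: ξ·ΔH°_rxn = 13.652 × 115 = 1570 kJ/s
Sensible, feed 20.7→25 °C: 24.137 kJ/s
Outlet flows (mol/s): A 9.4479, B 13.652, C 13.652
Sensible, products 25→124 °C: 530.04 kJ/s
Q = ΔH = 2124.2 kJ/s = 2124.2 kW
Heat supplied = 127450 kJ/min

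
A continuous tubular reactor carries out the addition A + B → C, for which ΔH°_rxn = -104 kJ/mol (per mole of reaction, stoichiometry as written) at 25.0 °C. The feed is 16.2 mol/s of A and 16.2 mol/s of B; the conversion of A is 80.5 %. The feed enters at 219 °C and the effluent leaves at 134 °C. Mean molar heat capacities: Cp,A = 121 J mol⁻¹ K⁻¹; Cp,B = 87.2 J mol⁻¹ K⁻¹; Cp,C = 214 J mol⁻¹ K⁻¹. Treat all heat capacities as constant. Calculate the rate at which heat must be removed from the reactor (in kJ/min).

Q_out = 98100 kJ/min

Extent of reaction ξ = 0.805 × 16.2 = 13.041 mol/s
Reaction term: ξ·ΔH°_rxn = 13.041 × -104 = -1356.3 kJ/s
Sensible, feed 219→25 °C: -654.33 kJ/s
Outlet flows (mol/s): A 3.159, B 3.159, C 13.041
Sensible, products 25→134 °C: 375.88 kJ/s
Q = ΔH = -1634.7 kJ/s = -1634.7 kW
Heat removed = 98083 kJ/min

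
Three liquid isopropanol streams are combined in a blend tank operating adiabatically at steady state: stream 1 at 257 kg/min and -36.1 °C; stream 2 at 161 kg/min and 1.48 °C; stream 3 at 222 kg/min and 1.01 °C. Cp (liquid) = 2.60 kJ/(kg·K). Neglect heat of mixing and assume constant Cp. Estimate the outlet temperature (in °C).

T_out = -13.8 °C

Adiabatic, steady state ⇒ Σ ṁᵢCp,ᵢ(T_out − Tᵢ) = 0
Σ ṁᵢCp,ᵢTᵢ = 257×2.60×-36.1 + 161×2.60×1.48 + 222×2.60×1.01 = -22920
Σ ṁᵢCp,ᵢ = 257×2.60 + 161×2.60 + 222×2.60 = 1664
T_out = -22920 / 1664 = -13.774 °C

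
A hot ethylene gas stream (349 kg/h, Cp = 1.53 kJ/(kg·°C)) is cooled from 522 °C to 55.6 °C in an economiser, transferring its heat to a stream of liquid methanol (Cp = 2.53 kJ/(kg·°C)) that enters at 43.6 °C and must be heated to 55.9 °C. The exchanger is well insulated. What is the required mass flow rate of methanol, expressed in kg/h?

ṁ_c = 8000 kg/h

Heat released by hot stream: Q = 349 × 1.53 × (522 − 55.6) = 249040 kJ/h
Energy balance on cold side (adiabatic exchanger): Q = ṁ_c·Cp_c·(T_c,out − T_c,in)
ṁ_c = 249040 / [2.53 × (55.9 − 43.6)] = 8002.9 kg/h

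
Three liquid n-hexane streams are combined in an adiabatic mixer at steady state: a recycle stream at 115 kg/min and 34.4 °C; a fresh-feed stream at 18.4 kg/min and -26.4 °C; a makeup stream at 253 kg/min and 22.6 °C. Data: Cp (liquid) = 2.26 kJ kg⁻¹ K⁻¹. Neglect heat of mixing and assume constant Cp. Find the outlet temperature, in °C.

Adiabatic, steady state ⇒ Σ ṁᵢCp,ᵢ(T_out − Tᵢ) = 0
T_out = Σ ṁᵢCp,ᵢTᵢ / Σ ṁᵢCp,ᵢ
      = 20765 / 873.26 = 23.779 °C

T_out = 23.8 °C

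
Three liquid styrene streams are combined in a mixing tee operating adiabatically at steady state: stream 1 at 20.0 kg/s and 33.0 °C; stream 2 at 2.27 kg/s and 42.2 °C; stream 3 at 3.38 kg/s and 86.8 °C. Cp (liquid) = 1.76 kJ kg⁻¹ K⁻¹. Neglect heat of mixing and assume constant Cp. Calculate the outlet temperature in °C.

T_out = 40.9 °C

No heat crosses the boundary, so H_out = H_in.
T_out = Σ ṁᵢCp,ᵢTᵢ / Σ ṁᵢCp,ᵢ
      = 1846.6 / 45.144 = 40.904 °C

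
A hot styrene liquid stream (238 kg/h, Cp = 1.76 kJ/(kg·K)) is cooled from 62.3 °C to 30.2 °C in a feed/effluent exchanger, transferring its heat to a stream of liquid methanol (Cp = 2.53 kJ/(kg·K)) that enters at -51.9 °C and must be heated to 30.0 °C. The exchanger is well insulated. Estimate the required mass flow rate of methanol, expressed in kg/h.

ṁ_c = 64.9 kg/h

Heat released by hot stream: Q = 238 × 1.76 × (62.3 − 30.2) = 13446 kJ/h
Energy balance on cold side (adiabatic exchanger): Q = ṁ_c·Cp_c·(T_c,out − T_c,in)
ṁ_c = 13446 / [2.53 × (30.0 − -51.9)] = 64.892 kg/h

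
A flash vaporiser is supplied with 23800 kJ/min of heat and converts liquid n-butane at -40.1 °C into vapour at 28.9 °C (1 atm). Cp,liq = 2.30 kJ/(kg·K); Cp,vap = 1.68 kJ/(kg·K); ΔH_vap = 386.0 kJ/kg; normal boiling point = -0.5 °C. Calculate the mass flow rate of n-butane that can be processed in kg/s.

ṁ = 0.753 kg/s

Δh = 2.30×(-0.5−-40.1) + 386.0 + 1.68×(28.9−-0.5) = 526.47 kJ/kg
Q = 23800 kJ/min = 396.67 kJ/s = 396.67 kJ/s
ṁ = Q/Δh = 396.67 / 526.47 = 0.75344 kg/s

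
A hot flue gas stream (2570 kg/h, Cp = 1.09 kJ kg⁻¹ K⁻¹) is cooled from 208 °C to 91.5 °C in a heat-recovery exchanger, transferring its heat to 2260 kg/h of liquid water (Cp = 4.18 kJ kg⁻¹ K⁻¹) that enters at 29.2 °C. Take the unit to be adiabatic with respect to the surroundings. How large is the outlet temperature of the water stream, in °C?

Heat released by hot stream: Q = 2570 × 1.09 × (208 − 91.5) = 326350 kJ/h
Energy balance on cold side (adiabatic exchanger): Q = ṁ_c·Cp_c·(T_c,out − T_c,in)
T_c,out = 29.2 + 326350/(2260 × 4.18) = 63.746 °C

T_c,out = 63.7 °C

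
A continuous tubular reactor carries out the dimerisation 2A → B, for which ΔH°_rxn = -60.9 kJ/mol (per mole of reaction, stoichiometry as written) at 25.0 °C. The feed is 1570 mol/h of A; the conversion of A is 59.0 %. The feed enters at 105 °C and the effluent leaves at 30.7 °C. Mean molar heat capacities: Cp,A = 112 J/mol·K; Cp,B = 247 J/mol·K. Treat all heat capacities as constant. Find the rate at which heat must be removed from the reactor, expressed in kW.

Extent of reaction ξ = 0.590 × 1570 / 2 = 463.15 mol/h
Reaction term: ξ·ΔH°_rxn = 463.15 × -60.9 = -28206 kJ/h
Sensible, feed 105→25 °C: -14067 kJ/h
Outlet flows (mol/h): A 643.7, B 463.15
Sensible, products 25→30.7 °C: 1063 kJ/h
Q = ΔH = -41210 kJ/h = -11.447 kW
Heat removed = 11.447 kW

Q_out = 11.4 kW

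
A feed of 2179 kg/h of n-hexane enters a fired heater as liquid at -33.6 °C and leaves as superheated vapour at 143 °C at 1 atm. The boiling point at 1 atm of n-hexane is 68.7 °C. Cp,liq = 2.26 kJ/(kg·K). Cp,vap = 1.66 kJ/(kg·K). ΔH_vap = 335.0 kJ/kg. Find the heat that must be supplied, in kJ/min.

Q = 25000 kJ/min

liquid -33.6→68.7 °C: 231.2 kJ/kg
vaporisation at 68.7 °C: 335 kJ/kg
vapour 68.7→143 °C: 123.34 kJ/kg
Δh = 231.2 + 335 + 123.34 = 689.54 kJ/kg
Q = ṁ·Δh = 2179 kg/h × 689.54 kJ/kg = 1.5025e+06 kJ/h
|Q| = 417.36 kW = 25042 kJ/min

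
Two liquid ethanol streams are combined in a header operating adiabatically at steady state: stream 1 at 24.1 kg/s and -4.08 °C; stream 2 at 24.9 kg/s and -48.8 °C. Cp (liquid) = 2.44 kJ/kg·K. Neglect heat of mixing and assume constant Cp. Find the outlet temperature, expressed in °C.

Energy balance with Q = 0: Σ ṁᵢCp,ᵢ(T_out − Tᵢ) = 0
Σ ṁᵢCp,ᵢTᵢ = 24.1×2.44×-4.08 + 24.9×2.44×-48.8 = -3204.8
Σ ṁᵢCp,ᵢ = 24.1×2.44 + 24.9×2.44 = 119.56
T_out = -3204.8 / 119.56 = -26.805 °C

T_out = -26.8 °C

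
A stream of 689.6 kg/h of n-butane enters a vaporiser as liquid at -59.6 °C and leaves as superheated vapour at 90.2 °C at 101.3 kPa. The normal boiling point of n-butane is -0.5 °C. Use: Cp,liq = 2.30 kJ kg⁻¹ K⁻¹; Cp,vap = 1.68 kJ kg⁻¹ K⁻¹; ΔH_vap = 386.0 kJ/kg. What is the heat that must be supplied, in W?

liquid -59.6→-0.5 °C: 135.93 kJ/kg
vaporisation at -0.5 °C: 386 kJ/kg
vapour -0.5→90.2 °C: 152.38 kJ/kg
Δh = 135.93 + 386 + 152.38 = 674.31 kJ/kg
Q = ṁ·Δh = 689.6 kg/h × 674.31 kJ/kg = 465000 kJ/h
|Q| = 129.17 kW = 129170 W

Q = 129000 W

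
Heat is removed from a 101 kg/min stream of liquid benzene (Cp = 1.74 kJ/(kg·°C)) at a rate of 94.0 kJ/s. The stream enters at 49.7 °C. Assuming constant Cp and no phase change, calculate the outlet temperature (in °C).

Q = 94.0 kJ/s = 5640 kJ/min
ΔT = Q/(ṁ·Cp) = 5640/(101×1.74) = 32.093 K
T_out = 49.7 − 32.093 = 17.607 °C

T_out = 17.6 °C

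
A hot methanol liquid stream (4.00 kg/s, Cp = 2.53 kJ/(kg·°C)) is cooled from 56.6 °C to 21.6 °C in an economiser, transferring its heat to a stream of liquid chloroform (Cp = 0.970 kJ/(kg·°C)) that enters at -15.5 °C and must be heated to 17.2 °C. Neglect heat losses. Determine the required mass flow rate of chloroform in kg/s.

ṁ_c = 11.2 kg/s

Heat released by hot stream: Q = 4.00 × 2.53 × (56.6 − 21.6) = 354.2 kJ/s
Energy balance on cold side (adiabatic exchanger): Q = ṁ_c·Cp_c·(T_c,out − T_c,in)
ṁ_c = 354.2 / [0.970 × (17.2 − -15.5)] = 11.167 kg/s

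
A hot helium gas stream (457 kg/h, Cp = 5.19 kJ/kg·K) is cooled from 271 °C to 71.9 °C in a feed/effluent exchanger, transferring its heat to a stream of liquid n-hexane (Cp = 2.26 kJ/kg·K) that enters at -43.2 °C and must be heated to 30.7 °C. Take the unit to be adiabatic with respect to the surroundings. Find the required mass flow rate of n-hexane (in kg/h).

ṁ_c = 2830 kg/h

Heat released by hot stream: Q = 457 × 5.19 × (271 − 71.9) = 472230 kJ/h
Energy balance on cold side (adiabatic exchanger): Q = ṁ_c·Cp_c·(T_c,out − T_c,in)
ṁ_c = 472230 / [2.26 × (30.7 − -43.2)] = 2827.5 kg/h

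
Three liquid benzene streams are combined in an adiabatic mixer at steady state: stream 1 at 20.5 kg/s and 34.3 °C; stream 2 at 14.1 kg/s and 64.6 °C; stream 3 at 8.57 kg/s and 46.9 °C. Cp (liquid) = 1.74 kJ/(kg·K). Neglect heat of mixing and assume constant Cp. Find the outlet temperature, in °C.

T_out = 46.7 °C

Energy balance with Q = 0: Σ ṁᵢCp,ᵢ(T_out − Tᵢ) = 0
T_out = Σ ṁᵢCp,ᵢTᵢ / Σ ṁᵢCp,ᵢ
      = 3507.7 / 75.116 = 46.698 °C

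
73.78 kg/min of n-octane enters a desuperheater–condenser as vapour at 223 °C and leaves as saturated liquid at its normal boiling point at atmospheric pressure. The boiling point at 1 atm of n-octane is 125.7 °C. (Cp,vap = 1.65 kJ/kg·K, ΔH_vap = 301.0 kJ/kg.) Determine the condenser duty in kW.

Q_c = 568 kW

vapour 223→125.7 °C: -160.54 kJ/kg
condensation at 125.7 °C: -301 kJ/kg
Δh = -160.54 + -301 = -461.54 kJ/kg
Q = ṁ·Δh = 73.78 kg/min × -461.54 kJ/kg = -34053 kJ/min
|Q| = 567.55 kW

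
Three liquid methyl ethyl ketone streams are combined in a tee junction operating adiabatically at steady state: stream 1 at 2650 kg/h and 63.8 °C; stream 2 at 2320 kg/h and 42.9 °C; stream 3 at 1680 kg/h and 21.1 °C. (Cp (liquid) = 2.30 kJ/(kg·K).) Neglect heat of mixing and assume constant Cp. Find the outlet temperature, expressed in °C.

No heat crosses the boundary, so H_out = H_in.
T_out = Σ ṁᵢCp,ᵢTᵢ / Σ ṁᵢCp,ᵢ
      = 699310 / 15295 = 45.721 °C

T_out = 45.7 °C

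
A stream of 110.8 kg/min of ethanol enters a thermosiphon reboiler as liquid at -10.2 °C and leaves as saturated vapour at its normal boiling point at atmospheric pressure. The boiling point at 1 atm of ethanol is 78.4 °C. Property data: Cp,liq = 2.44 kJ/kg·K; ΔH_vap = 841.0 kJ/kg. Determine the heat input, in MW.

Q = 1.95 MW

liquid -10.2→78.4 °C: 216.18 kJ/kg
vaporisation at 78.4 °C: 841 kJ/kg
Δh = 216.18 + 841 = 1057.2 kJ/kg
Q = ṁ·Δh = 110.8 kg/min × 1057.2 kJ/kg = 117140 kJ/min
|Q| = 1952.3 kW = 1.9523 MW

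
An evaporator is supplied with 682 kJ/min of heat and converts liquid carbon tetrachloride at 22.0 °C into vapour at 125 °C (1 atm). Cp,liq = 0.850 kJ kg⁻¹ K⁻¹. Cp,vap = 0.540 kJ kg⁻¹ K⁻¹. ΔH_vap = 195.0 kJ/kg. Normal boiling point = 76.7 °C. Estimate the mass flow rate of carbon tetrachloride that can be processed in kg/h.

ṁ = 153 kg/h

Δh = 0.850×(76.7−22.0) + 195.0 + 0.540×(125−76.7) = 267.58 kJ/kg
Q = 682 kJ/min = 11.367 kJ/s = 40920 kJ/h
ṁ = Q/Δh = 40920 / 267.58 = 152.93 kg/h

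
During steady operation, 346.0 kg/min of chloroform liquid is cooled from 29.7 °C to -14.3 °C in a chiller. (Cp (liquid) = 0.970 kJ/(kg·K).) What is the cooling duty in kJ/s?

Q_c = 246 kJ/s

Q = ṁ·Cp·ΔT = 346.0 × 0.970 × (-14.3 − 29.7) = -14767 kJ/min
Converting: 14767 / 60 s = 246.12 kW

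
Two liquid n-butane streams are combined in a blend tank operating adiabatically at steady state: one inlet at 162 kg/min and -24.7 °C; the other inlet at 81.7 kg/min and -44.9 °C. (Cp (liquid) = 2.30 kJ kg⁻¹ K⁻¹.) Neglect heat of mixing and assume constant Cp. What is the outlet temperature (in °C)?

No heat crosses the boundary, so H_out = H_in.
T_out = Σ ṁᵢCp,ᵢTᵢ / Σ ṁᵢCp,ᵢ
      = -17640 / 560.51 = -31.472 °C

T_out = -31.5 °C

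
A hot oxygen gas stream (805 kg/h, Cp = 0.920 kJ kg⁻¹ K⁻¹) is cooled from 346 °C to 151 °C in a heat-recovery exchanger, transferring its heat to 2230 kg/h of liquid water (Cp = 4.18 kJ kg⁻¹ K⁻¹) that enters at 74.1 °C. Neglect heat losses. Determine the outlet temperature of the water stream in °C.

T_c,out = 89.6 °C

Heat released by hot stream: Q = 805 × 0.920 × (346 − 151) = 144420 kJ/h
Energy balance on cold side (adiabatic exchanger): Q = ṁ_c·Cp_c·(T_c,out − T_c,in)
T_c,out = 74.1 + 144420/(2230 × 4.18) = 89.593 °C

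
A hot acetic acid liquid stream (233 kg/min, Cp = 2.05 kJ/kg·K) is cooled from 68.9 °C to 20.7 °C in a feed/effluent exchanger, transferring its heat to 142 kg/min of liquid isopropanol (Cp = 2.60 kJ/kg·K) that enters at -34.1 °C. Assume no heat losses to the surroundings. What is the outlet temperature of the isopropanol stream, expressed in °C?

T_c,out = 28.3 °C

Heat released by hot stream: Q = 233 × 2.05 × (68.9 − 20.7) = 23023 kJ/min
Energy balance on cold side (adiabatic exchanger): Q = ṁ_c·Cp_c·(T_c,out − T_c,in)
T_c,out = -34.1 + 23023/(142 × 2.60) = 28.258 °C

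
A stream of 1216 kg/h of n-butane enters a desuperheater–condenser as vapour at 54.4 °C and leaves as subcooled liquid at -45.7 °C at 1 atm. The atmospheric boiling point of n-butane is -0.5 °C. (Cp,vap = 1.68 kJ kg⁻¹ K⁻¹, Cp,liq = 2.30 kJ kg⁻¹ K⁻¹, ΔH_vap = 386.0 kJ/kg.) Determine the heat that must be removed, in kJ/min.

vapour 54.4→-0.5 °C: -92.232 kJ/kg
condensation at -0.5 °C: -386 kJ/kg
liquid -0.5→-45.7 °C: -103.96 kJ/kg
Δh = -92.232 + -386 + -103.96 = -582.19 kJ/kg
Q = ṁ·Δh = 1216 kg/h × -582.19 kJ/kg = -707950 kJ/h
|Q| = 196.65 kW = 11799 kJ/min

Q_c = 11800 kJ/min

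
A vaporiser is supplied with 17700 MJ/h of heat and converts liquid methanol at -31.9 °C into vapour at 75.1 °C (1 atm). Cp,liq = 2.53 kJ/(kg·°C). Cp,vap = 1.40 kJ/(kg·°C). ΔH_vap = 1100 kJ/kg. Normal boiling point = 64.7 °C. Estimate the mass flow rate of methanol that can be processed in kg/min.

Δh = 2.53×(64.7−-31.9) + 1100 + 1.40×(75.1−64.7) = 1359 kJ/kg
Q = 17700 MJ/h = 4916.7 kJ/s = 295000 kJ/min
ṁ = Q/Δh = 295000 / 1359 = 217.08 kg/min

ṁ = 217 kg/min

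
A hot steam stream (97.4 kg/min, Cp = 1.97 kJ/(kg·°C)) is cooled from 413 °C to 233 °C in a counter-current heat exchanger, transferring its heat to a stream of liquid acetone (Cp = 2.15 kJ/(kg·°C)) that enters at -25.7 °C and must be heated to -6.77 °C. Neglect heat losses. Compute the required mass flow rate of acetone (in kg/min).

Heat released by hot stream: Q = 97.4 × 1.97 × (413 − 233) = 34538 kJ/min
Energy balance on cold side (adiabatic exchanger): Q = ṁ_c·Cp_c·(T_c,out − T_c,in)
ṁ_c = 34538 / [2.15 × (-6.77 − -25.7)] = 848.61 kg/min

ṁ_c = 849 kg/min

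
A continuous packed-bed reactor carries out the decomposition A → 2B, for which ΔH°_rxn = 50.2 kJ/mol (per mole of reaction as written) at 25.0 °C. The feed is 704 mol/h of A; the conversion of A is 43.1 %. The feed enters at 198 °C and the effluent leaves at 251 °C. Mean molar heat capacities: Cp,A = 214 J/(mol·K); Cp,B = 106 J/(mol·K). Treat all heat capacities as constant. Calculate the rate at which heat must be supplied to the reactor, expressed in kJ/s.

Extent of reaction ξ = 0.431 × 704 = 303.42 mol/h
Reaction term: ξ·ΔH°_rxn = 303.42 × 50.2 = 15232 kJ/h
Sensible, feed 198→25 °C: -26063 kJ/h
Outlet flows (mol/h): A 400.58, B 606.85
Sensible, products 25→251 °C: 33911 kJ/h
Q = ΔH = 23080 kJ/h = 6.411 kW
Heat supplied = 6.411 kJ/s

Q_in = 6.41 kJ/s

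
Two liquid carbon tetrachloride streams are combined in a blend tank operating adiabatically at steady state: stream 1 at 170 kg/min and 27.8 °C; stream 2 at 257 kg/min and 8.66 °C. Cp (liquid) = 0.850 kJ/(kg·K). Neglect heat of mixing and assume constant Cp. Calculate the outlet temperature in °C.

T_out = 16.3 °C

No heat crosses the boundary, so H_out = H_in.
T_out = Σ ṁᵢCp,ᵢTᵢ / Σ ṁᵢCp,ᵢ
      = 5908.9 / 362.95 = 16.28 °C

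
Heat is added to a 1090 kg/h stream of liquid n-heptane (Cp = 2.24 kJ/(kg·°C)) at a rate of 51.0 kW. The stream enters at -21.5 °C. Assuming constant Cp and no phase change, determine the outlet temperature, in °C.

Q = 51.0 kW = 183600 kJ/h
ΔT = Q/(ṁ·Cp) = 183600/(1090×2.24) = 75.197 K
T_out = -21.5 + 75.197 = 53.697 °C

T_out = 53.7 °C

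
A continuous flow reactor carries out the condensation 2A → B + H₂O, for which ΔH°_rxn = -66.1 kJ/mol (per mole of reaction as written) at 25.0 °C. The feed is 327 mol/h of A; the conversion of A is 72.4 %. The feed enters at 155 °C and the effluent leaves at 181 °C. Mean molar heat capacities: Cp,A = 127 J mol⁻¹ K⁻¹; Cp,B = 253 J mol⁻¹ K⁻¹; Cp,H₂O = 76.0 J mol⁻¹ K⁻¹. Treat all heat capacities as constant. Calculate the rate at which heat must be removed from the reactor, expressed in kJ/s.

Extent of reaction ξ = 0.724 × 327 / 2 = 118.37 mol/h
Reaction term: ξ·ΔH°_rxn = 118.37 × -66.1 = -7824.5 kJ/h
Sensible, feed 155→25 °C: -5398.8 kJ/h
Outlet flows (mol/h): A 90.252, B 118.37, H₂O 118.37
Sensible, products 25→181 °C: 7863.5 kJ/h
Q = ΔH = -5359.8 kJ/h = -1.4888 kW
Heat removed = 1.4888 kJ/s

Q_out = 1.49 kJ/s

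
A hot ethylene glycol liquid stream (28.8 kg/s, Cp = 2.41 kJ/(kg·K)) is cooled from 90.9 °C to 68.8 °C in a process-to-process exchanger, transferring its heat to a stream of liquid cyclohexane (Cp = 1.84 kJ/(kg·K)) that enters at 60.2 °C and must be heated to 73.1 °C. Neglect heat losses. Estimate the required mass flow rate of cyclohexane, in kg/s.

Heat released by hot stream: Q = 28.8 × 2.41 × (90.9 − 68.8) = 1533.9 kJ/s
Energy balance on cold side (adiabatic exchanger): Q = ṁ_c·Cp_c·(T_c,out − T_c,in)
ṁ_c = 1533.9 / [1.84 × (73.1 − 60.2)] = 64.624 kg/s

ṁ_c = 64.6 kg/s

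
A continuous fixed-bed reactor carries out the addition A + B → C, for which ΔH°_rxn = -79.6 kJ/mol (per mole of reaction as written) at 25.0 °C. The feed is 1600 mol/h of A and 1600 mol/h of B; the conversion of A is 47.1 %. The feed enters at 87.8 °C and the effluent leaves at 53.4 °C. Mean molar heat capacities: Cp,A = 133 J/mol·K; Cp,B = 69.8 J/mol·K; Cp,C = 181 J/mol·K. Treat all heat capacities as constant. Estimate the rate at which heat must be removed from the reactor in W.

Extent of reaction ξ = 0.471 × 1600 = 753.6 mol/h
Reaction term: ξ·ΔH°_rxn = 753.6 × -79.6 = -59987 kJ/h
Sensible, feed 87.8→25 °C: -20377 kJ/h
Outlet flows (mol/h): A 846.4, B 846.4, C 753.6
Sensible, products 25→53.4 °C: 8748.7 kJ/h
Q = ΔH = -71615 kJ/h = -19.893 kW
Heat removed = 19893 W

Q_out = 19900 W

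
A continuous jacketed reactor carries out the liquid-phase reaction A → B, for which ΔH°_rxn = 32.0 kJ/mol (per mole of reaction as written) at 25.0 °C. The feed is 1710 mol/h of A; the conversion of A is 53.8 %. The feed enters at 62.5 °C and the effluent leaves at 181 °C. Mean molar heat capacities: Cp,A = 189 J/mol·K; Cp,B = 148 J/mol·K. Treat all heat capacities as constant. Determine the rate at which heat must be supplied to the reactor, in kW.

Q_in = 17.2 kW

Extent of reaction ξ = 0.538 × 1710 = 919.98 mol/h
Reaction term: ξ·ΔH°_rxn = 919.98 × 32.0 = 29439 kJ/h
Sensible, feed 62.5→25 °C: -12120 kJ/h
Outlet flows (mol/h): A 790.02, B 919.98
Sensible, products 25→181 °C: 44533 kJ/h
Q = ΔH = 61853 kJ/h = 17.181 kW
Heat supplied = 17.181 kW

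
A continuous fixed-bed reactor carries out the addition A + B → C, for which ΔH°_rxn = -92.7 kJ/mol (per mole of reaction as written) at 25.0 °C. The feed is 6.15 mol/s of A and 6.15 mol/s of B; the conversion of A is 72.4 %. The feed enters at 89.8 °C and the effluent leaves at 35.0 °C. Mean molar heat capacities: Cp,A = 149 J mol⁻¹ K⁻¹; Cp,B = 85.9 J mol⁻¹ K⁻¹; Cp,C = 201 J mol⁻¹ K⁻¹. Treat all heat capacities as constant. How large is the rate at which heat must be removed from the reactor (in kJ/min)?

Extent of reaction ξ = 0.724 × 6.15 = 4.4526 mol/s
Reaction term: ξ·ΔH°_rxn = 4.4526 × -92.7 = -412.76 kJ/s
Sensible, feed 89.8→25 °C: -93.612 kJ/s
Outlet flows (mol/s): A 1.6974, B 1.6974, C 4.4526
Sensible, products 25→35.0 °C: 12.937 kJ/s
Q = ΔH = -493.43 kJ/s = -493.43 kW
Heat removed = 29606 kJ/min

Q_out = 29600 kJ/min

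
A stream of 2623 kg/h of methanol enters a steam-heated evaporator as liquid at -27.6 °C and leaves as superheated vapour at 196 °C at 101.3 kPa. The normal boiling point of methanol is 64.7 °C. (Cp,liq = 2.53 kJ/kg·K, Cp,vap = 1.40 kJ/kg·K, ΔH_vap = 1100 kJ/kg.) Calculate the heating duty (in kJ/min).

liquid -27.6→64.7 °C: 233.52 kJ/kg
vaporisation at 64.7 °C: 1100 kJ/kg
vapour 64.7→196 °C: 183.82 kJ/kg
Δh = 233.52 + 1100 + 183.82 = 1517.3 kJ/kg
Q = ṁ·Δh = 2623 kg/h × 1517.3 kJ/kg = 3.98e+06 kJ/h
|Q| = 1105.6 kW = 66333 kJ/min

Q = 66300 kJ/min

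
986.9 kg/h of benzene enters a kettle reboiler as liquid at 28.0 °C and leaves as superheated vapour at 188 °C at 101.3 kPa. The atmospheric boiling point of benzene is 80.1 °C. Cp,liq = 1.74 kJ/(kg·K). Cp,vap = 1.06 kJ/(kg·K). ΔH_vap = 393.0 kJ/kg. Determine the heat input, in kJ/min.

Q = 9840 kJ/min

liquid 28.0→80.1 °C: 90.654 kJ/kg
vaporisation at 80.1 °C: 393 kJ/kg
vapour 80.1→188 °C: 114.37 kJ/kg
Δh = 90.654 + 393 + 114.37 = 598.03 kJ/kg
Q = ṁ·Δh = 986.9 kg/h × 598.03 kJ/kg = 590190 kJ/h
|Q| = 163.94 kW = 9836.6 kJ/min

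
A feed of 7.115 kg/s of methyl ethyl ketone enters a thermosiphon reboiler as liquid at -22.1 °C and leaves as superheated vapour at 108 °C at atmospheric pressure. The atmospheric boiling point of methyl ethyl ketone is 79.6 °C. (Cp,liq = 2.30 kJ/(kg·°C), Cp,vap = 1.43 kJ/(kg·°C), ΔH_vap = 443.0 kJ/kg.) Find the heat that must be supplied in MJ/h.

liquid -22.1→79.6 °C: 233.91 kJ/kg
vaporisation at 79.6 °C: 443 kJ/kg
vapour 79.6→108 °C: 40.612 kJ/kg
Δh = 233.91 + 443 + 40.612 = 717.52 kJ/kg
Q = ṁ·Δh = 7.115 kg/s × 717.52 kJ/kg = 5105.2 kJ/s
|Q| = 5105.2 kW = 18379 MJ/h

Q = 18400 MJ/h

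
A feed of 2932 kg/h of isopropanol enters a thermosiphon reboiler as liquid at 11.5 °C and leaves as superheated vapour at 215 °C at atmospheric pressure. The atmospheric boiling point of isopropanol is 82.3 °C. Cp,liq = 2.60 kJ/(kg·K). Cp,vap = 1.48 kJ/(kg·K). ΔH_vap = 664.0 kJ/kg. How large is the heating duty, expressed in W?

liquid 11.5→82.3 °C: 184.08 kJ/kg
vaporisation at 82.3 °C: 664 kJ/kg
vapour 82.3→215 °C: 196.4 kJ/kg
Δh = 184.08 + 664 + 196.4 = 1044.5 kJ/kg
Q = ṁ·Δh = 2932 kg/h × 1044.5 kJ/kg = 3.0624e+06 kJ/h
|Q| = 850.67 kW = 850670 W

Q = 851000 W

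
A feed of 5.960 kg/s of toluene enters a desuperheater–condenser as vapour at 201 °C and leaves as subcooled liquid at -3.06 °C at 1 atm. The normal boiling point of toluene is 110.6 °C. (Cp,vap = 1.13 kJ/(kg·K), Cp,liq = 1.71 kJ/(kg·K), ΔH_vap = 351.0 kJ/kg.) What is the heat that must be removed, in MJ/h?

vapour 201→110.6 °C: -102.15 kJ/kg
condensation at 110.6 °C: -351 kJ/kg
liquid 110.6→-3.06 °C: -194.36 kJ/kg
Δh = -102.15 + -351 + -194.36 = -647.51 kJ/kg
Q = ṁ·Δh = 5.960 kg/s × -647.51 kJ/kg = -3859.2 kJ/s
|Q| = 3859.2 kW = 13893 MJ/h

Q_c = 13900 MJ/h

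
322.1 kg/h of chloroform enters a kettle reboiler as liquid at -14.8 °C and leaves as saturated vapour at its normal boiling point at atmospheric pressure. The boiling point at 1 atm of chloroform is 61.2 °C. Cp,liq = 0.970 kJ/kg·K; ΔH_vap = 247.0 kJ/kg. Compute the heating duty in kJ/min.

liquid -14.8→61.2 °C: 73.72 kJ/kg
vaporisation at 61.2 °C: 247 kJ/kg
Δh = 73.72 + 247 = 320.72 kJ/kg
Q = ṁ·Δh = 322.1 kg/h × 320.72 kJ/kg = 103300 kJ/h
|Q| = 28.696 kW = 1721.7 kJ/min

Q = 1720 kJ/min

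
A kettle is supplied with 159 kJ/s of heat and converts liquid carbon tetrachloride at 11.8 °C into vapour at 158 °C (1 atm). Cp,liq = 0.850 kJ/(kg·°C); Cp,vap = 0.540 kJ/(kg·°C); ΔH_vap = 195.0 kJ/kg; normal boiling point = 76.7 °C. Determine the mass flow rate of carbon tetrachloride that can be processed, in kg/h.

ṁ = 1950 kg/h

Δh = 0.850×(76.7−11.8) + 195.0 + 0.540×(158−76.7) = 294.07 kJ/kg
Q = 159 kJ/s = 159 kJ/s = 572400 kJ/h
ṁ = Q/Δh = 572400 / 294.07 = 1946.5 kg/h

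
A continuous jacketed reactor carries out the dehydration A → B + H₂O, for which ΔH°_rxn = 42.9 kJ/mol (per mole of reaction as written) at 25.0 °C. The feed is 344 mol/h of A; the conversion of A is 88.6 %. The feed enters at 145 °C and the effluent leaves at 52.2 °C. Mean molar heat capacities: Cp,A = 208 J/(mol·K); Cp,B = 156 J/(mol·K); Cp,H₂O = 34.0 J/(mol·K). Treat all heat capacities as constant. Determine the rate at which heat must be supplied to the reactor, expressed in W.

Q_in = 1750 W

Extent of reaction ξ = 0.886 × 344 = 304.78 mol/h
Reaction term: ξ·ΔH°_rxn = 304.78 × 42.9 = 13075 kJ/h
Sensible, feed 145→25 °C: -8586.2 kJ/h
Outlet flows (mol/h): A 39.216, B 304.78, H₂O 304.78
Sensible, products 25→52.2 °C: 1797 kJ/h
Q = ΔH = 6286 kJ/h = 1.7461 kW
Heat supplied = 1746.1 W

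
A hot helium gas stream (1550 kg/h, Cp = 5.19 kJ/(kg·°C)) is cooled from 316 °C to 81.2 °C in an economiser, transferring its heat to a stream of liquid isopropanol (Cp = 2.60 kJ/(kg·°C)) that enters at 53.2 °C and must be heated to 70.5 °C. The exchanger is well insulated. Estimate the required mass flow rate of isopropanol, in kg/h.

Heat released by hot stream: Q = 1550 × 5.19 × (316 − 81.2) = 1.8888e+06 kJ/h
Energy balance on cold side (adiabatic exchanger): Q = ṁ_c·Cp_c·(T_c,out − T_c,in)
ṁ_c = 1.8888e+06 / [2.60 × (70.5 − 53.2)] = 41993 kg/h

ṁ_c = 42000 kg/h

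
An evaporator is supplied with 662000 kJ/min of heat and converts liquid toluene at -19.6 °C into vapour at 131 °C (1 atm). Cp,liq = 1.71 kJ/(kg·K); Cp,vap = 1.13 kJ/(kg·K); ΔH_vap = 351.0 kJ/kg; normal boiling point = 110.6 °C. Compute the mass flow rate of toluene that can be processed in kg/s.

Δh = 1.71×(110.6−-19.6) + 351.0 + 1.13×(131−110.6) = 596.69 kJ/kg
Q = 662000 kJ/min = 11033 kJ/s = 11033 kJ/s
ṁ = Q/Δh = 11033 / 596.69 = 18.491 kg/s

ṁ = 18.5 kg/s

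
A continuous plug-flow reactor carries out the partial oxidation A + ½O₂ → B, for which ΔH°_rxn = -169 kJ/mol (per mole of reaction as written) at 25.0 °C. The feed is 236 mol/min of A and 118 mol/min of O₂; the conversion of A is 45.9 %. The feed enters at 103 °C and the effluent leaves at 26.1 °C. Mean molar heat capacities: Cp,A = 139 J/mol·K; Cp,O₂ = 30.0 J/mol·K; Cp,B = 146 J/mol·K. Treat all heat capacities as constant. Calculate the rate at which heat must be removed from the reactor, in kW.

Extent of reaction ξ = 0.459 × 236 = 108.32 mol/min
Reaction term: ξ·ΔH°_rxn = 108.32 × -169 = -18307 kJ/min
Sensible, feed 103→25 °C: -2834.8 kJ/min
Outlet flows (mol/min): A 127.68, O₂ 63.838, B 108.32
Sensible, products 25→26.1 °C: 39.025 kJ/min
Q = ΔH = -21103 kJ/min = -351.71 kW
Heat removed = 351.71 kW

Q_out = 352 kW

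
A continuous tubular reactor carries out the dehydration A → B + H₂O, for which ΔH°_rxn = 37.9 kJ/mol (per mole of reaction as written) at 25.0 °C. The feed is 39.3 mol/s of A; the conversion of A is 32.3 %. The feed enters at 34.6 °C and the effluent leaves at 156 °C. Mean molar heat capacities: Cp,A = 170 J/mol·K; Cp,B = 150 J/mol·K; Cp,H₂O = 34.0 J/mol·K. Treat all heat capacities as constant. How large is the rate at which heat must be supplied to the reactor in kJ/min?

Q_in = 78900 kJ/min

Extent of reaction ξ = 0.323 × 39.3 = 12.694 mol/s
Reaction term: ξ·ΔH°_rxn = 12.694 × 37.9 = 481.1 kJ/s
Sensible, feed 34.6→25 °C: -64.138 kJ/s
Outlet flows (mol/s): A 26.606, B 12.694, H₂O 12.694
Sensible, products 25→156 °C: 898.49 kJ/s
Q = ΔH = 1315.5 kJ/s = 1315.5 kW
Heat supplied = 78927 kJ/min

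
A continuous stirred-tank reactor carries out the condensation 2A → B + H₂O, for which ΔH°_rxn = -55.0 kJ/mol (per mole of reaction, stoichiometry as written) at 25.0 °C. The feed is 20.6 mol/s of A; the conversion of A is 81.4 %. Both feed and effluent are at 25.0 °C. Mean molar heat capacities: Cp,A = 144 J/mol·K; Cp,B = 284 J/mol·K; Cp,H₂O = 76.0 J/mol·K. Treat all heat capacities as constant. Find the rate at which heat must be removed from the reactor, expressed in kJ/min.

Q_out = 27700 kJ/min

Extent of reaction ξ = 0.814 × 20.6 / 2 = 8.3842 mol/s
Reaction term: ξ·ΔH°_rxn = 8.3842 × -55.0 = -461.13 kJ/s
Q = ΔH = -461.13 kJ/s = -461.13 kW
Heat removed = 27668 kJ/min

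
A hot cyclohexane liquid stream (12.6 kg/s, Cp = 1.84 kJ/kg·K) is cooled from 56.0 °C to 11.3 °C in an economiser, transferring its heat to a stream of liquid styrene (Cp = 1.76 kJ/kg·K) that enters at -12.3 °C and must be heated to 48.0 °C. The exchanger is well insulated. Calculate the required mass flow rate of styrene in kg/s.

ṁ_c = 9.76 kg/s

Heat released by hot stream: Q = 12.6 × 1.84 × (56.0 − 11.3) = 1036.3 kJ/s
Energy balance on cold side (adiabatic exchanger): Q = ṁ_c·Cp_c·(T_c,out − T_c,in)
ṁ_c = 1036.3 / [1.76 × (48.0 − -12.3)] = 9.7649 kg/s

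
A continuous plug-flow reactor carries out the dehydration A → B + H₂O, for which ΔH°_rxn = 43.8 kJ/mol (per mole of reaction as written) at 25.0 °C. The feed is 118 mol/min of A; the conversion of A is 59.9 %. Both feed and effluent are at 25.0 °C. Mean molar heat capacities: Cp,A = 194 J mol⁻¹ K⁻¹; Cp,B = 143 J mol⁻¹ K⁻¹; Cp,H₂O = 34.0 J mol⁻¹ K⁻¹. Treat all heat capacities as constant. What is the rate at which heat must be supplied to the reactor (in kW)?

Extent of reaction ξ = 0.599 × 118 = 70.682 mol/min
Reaction term: ξ·ΔH°_rxn = 70.682 × 43.8 = 3095.9 kJ/min
Q = ΔH = 3095.9 kJ/min = 51.598 kW
Heat supplied = 51.598 kW

Q_in = 51.6 kW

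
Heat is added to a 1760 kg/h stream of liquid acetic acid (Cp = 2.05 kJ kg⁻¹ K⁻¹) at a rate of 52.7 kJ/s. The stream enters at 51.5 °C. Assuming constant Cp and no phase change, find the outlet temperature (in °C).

T_out = 104 °C

Q = 52.7 kJ/s = 189720 kJ/h
ΔT = Q/(ṁ·Cp) = 189720/(1760×2.05) = 52.583 K
T_out = 51.5 + 52.583 = 104.08 °C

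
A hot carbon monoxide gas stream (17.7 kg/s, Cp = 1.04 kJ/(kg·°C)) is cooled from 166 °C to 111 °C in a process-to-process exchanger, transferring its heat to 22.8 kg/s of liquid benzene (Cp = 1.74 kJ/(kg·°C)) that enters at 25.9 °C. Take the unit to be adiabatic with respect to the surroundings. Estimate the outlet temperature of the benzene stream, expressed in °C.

Heat released by hot stream: Q = 17.7 × 1.04 × (166 − 111) = 1012.4 kJ/s
Energy balance on cold side (adiabatic exchanger): Q = ṁ_c·Cp_c·(T_c,out − T_c,in)
T_c,out = 25.9 + 1012.4/(22.8 × 1.74) = 51.42 °C

T_c,out = 51.4 °C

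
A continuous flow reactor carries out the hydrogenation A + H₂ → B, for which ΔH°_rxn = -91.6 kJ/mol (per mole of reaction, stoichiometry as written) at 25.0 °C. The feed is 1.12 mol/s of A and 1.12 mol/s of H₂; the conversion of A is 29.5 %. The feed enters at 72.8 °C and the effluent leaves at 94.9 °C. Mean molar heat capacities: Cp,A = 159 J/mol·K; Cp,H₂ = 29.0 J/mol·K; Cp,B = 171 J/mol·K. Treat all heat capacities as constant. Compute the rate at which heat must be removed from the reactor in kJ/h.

Extent of reaction ξ = 0.295 × 1.12 = 0.3304 mol/s
Reaction term: ξ·ΔH°_rxn = 0.3304 × -91.6 = -30.265 kJ/s
Sensible, feed 72.8→25 °C: -10.065 kJ/s
Outlet flows (mol/s): A 0.7896, H₂ 0.7896, B 0.3304
Sensible, products 25→94.9 °C: 14.326 kJ/s
Q = ΔH = -26.004 kJ/s = -26.004 kW
Heat removed = 93614 kJ/h

Q_out = 93600 kJ/h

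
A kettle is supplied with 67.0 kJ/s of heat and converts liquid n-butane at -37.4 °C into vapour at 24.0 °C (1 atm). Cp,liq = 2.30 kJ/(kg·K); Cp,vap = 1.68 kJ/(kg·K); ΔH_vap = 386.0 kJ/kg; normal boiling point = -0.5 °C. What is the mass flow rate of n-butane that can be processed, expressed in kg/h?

ṁ = 471 kg/h

Δh = 2.30×(-0.5−-37.4) + 386.0 + 1.68×(24.0−-0.5) = 512.03 kJ/kg
Q = 67.0 kJ/s = 67 kJ/s = 241200 kJ/h
ṁ = Q/Δh = 241200 / 512.03 = 471.07 kg/h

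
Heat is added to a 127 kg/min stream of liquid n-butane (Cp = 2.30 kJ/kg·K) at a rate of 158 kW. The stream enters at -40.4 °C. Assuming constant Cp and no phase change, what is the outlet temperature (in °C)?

Q = 158 kW = 9480 kJ/min
ΔT = Q/(ṁ·Cp) = 9480/(127×2.30) = 32.455 K
T_out = -40.4 + 32.455 = -7.9454 °C

T_out = -7.95 °C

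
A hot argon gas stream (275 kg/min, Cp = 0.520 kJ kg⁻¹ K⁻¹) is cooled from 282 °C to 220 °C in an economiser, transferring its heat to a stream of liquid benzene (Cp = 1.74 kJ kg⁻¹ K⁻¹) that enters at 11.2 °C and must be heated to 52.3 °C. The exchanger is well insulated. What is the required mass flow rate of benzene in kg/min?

Heat released by hot stream: Q = 275 × 0.520 × (282 − 220) = 8866 kJ/min
Energy balance on cold side (adiabatic exchanger): Q = ṁ_c·Cp_c·(T_c,out − T_c,in)
ṁ_c = 8866 / [1.74 × (52.3 − 11.2)] = 123.98 kg/min

ṁ_c = 124 kg/min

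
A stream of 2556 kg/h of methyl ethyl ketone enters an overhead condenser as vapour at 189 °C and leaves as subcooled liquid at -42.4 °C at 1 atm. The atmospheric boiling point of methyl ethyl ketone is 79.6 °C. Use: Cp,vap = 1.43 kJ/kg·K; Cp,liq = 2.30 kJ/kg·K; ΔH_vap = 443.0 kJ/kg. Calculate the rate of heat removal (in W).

vapour 189→79.6 °C: -156.44 kJ/kg
condensation at 79.6 °C: -443 kJ/kg
liquid 79.6→-42.4 °C: -280.6 kJ/kg
Δh = -156.44 + -443 + -280.6 = -880.04 kJ/kg
Q = ṁ·Δh = 2556 kg/h × -880.04 kJ/kg = -2.2494e+06 kJ/h
|Q| = 624.83 kW = 624830 W

Q_c = 625000 W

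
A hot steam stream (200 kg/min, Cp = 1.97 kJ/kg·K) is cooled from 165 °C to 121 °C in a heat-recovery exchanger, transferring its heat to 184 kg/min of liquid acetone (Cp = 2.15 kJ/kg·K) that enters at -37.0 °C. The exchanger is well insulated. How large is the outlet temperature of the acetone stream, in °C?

Heat released by hot stream: Q = 200 × 1.97 × (165 − 121) = 17336 kJ/min
Energy balance on cold side (adiabatic exchanger): Q = ṁ_c·Cp_c·(T_c,out − T_c,in)
T_c,out = -37.0 + 17336/(184 × 2.15) = 6.822 °C

T_c,out = 6.82 °C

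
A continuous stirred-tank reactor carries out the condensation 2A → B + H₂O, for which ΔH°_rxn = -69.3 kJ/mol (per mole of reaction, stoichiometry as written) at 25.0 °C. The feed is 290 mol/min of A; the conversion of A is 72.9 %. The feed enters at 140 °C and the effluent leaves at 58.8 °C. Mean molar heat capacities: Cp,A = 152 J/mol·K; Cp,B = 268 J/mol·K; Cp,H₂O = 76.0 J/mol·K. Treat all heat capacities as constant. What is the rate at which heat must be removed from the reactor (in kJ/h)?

Extent of reaction ξ = 0.729 × 290 / 2 = 105.7 mol/min
Reaction term: ξ·ΔH°_rxn = 105.7 × -69.3 = -7325.4 kJ/min
Sensible, feed 140→25 °C: -5069.2 kJ/min
Outlet flows (mol/min): A 78.59, B 105.7, H₂O 105.7
Sensible, products 25→58.8 °C: 1632.8 kJ/min
Q = ΔH = -10762 kJ/min = -179.36 kW
Heat removed = 645700 kJ/h

Q_out = 646000 kJ/h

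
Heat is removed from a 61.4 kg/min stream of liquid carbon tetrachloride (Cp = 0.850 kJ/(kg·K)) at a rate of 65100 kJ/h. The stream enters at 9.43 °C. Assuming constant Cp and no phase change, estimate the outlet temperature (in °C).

Q = 65100 kJ/h = 1085 kJ/min
ΔT = Q/(ṁ·Cp) = 1085/(61.4×0.850) = 20.789 K
T_out = 9.43 − 20.789 = -11.359 °C

T_out = -11.4 °C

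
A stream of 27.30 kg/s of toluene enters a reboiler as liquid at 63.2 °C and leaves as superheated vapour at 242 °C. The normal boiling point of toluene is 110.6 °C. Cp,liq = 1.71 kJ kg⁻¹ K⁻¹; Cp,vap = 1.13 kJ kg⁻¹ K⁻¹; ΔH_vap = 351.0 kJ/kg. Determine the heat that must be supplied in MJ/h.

liquid 63.2→110.6 °C: 81.054 kJ/kg
vaporisation at 110.6 °C: 351 kJ/kg
vapour 110.6→242 °C: 148.48 kJ/kg
Δh = 81.054 + 351 + 148.48 = 580.54 kJ/kg
Q = ṁ·Δh = 27.30 kg/s × 580.54 kJ/kg = 15849 kJ/s
|Q| = 15849 kW = 57055 MJ/h

Q = 57100 MJ/h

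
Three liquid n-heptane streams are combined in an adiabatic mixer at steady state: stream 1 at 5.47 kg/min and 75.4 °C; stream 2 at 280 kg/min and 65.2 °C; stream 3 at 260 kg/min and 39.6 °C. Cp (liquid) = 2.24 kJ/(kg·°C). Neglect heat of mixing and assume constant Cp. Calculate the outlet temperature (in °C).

Adiabatic, steady state ⇒ Σ ṁᵢCp,ᵢ(T_out − Tᵢ) = 0
T_out = Σ ṁᵢCp,ᵢTᵢ / Σ ṁᵢCp,ᵢ
      = 64880 / 1221.9 = 53.1 °C

T_out = 53.1 °C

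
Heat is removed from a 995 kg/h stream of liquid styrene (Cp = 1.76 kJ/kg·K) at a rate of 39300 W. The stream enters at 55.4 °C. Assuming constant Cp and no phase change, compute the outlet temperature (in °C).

T_out = -25.4 °C

Q = 39300 W = 141480 kJ/h
ΔT = Q/(ṁ·Cp) = 141480/(995×1.76) = 80.79 K
T_out = 55.4 − 80.79 = -25.39 °C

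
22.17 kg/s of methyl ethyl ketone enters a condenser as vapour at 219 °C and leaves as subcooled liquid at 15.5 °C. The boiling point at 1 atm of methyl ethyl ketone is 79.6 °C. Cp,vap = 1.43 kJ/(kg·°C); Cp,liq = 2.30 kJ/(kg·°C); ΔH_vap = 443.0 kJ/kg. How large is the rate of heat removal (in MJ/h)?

Q_c = 63000 MJ/h

vapour 219→79.6 °C: -199.34 kJ/kg
condensation at 79.6 °C: -443 kJ/kg
liquid 79.6→15.5 °C: -147.43 kJ/kg
Δh = -199.34 + -443 + -147.43 = -789.77 kJ/kg
Q = ṁ·Δh = 22.17 kg/s × -789.77 kJ/kg = -17509 kJ/s
|Q| = 17509 kW = 63033 MJ/h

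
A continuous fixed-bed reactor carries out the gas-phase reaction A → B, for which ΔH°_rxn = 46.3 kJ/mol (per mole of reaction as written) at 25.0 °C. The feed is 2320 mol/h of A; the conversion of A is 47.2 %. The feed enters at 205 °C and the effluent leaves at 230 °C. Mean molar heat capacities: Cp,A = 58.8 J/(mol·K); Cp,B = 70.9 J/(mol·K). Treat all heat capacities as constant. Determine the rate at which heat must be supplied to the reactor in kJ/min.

Extent of reaction ξ = 0.472 × 2320 = 1095 mol/h
Reaction term: ξ·ΔH°_rxn = 1095 × 46.3 = 50700 kJ/h
Sensible, feed 205→25 °C: -24555 kJ/h
Outlet flows (mol/h): A 1225, B 1095
Sensible, products 25→230 °C: 30682 kJ/h
Q = ΔH = 56827 kJ/h = 15.785 kW
Heat supplied = 947.12 kJ/min

Q_in = 947 kJ/min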